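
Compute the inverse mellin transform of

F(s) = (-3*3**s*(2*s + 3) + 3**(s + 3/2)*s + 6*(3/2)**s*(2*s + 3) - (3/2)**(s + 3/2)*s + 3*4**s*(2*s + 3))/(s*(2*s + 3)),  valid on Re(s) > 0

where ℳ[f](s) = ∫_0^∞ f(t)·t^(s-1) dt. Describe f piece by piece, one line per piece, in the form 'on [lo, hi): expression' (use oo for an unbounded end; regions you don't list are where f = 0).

on [0, 3/2): 6
on [3/2, 3): t**(3/2)/2
on [3, 4): 3

linearity at 3/2, 3 turns ℳ[f](s) into 3 summed integrals
the [0, 3/2) slice contributes ∫ 6·t^(s-1) dt
for t in [3/2, 3): the term is ∫ t**(3/2)/2·t^(s-1)
piece [3, 4): integrate 3 against the kernel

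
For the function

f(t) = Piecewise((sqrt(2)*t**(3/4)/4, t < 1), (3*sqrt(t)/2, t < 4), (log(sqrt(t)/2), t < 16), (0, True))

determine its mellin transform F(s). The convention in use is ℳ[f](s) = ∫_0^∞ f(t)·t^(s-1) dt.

(16**s*s*(2*s + 1)*(4*s + 3)*log(4)/2 - 16**s*(2*s + 1)*(4*s + 3)/2 + 6*2**(2*s)*s**2*(4*s + 3) + 4**s*(2*s + 1)*(4*s + 3)/2 + sqrt(2)*s**2*(2*s + 1) - 3*s**2*(4*s + 3))/(s**2*(2*s + 1)*(4*s + 3))
  Re(s) > -3/4

peel off the power substitution: sqrt(2)*t**(3/2)/4 on [0, 1); 3*t/2 on [1, 2); log(t/2) on [2, 4)
remove the common scale on t first: t**(3/2) on [0, 1/2); 3*t on [1/2, 1); log(t) on [1, 2)
breakpoints 1, 4: one integral from each of the 3 segments
on [0, 1) integrate f = sqrt(2)*t**(3/4)/4 against the kernel
between 1 and 4 the integrand is 3*sqrt(t)/2·t^(s-1)
on [4, 16) integrate f = log(sqrt(t)/2) against the kernel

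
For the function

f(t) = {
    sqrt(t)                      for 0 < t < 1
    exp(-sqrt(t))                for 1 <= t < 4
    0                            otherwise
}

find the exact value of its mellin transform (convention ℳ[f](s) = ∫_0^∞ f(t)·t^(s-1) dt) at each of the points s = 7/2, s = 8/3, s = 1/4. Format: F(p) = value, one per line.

peel off the power substitution: t on [0, 1); exp(-t) on [1, 2)
slice at 1, transform all 2 pieces, and sum them
segment 0 to 1 holds sqrt(t); add its integral
between 1 and 4 the integrand is exp(-sqrt(t))·t^(s-1)

F(7/2) = -10592*exp(-2) + 1/4 + 3914*exp(-1)
F(8/3) = -2*uppergamma(16/3, 2) + 6/19 + 2*uppergamma(16/3, 1)
F(1/4) = -2*sqrt(pi)*erfc(sqrt(2)) + 2*sqrt(pi)*erfc(1) + 4/3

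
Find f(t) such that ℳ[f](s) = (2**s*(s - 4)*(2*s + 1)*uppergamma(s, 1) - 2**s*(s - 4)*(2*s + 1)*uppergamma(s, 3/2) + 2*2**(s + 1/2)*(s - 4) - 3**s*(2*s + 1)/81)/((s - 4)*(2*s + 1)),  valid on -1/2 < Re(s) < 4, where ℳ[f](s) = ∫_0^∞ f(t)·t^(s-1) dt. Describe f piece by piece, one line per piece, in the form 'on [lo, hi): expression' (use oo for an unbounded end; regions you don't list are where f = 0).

decompose at 2, 3; ℳ[f](s) sums the 3 pieces' integrals
over [0, 2), the kernel integral of sqrt(t) enters the sum
∫ over [2, 3) of exp(-t/2)·t^(s-1) joins the sum
segment [3, ∞) carries t**(-4); integrate it

on [0, 2): sqrt(t)
on [2, 3): exp(-t/2)
on [3, oo): t**(-4)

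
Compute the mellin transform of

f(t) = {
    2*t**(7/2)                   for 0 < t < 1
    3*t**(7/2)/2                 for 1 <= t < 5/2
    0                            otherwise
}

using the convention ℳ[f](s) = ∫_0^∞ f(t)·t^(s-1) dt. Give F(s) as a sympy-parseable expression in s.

(3*(5/2)**(s + 7/2) + 1)/(2*s + 7)
  Re(s) > -7/2

decompose at 1; ℳ[f](s) sums the 2 pieces' integrals
over [0, 1), the kernel integral of 2*t**(7/2) enters the sum
piece [1, 5/2): integrate 3*t**(7/2)/2 against the kernel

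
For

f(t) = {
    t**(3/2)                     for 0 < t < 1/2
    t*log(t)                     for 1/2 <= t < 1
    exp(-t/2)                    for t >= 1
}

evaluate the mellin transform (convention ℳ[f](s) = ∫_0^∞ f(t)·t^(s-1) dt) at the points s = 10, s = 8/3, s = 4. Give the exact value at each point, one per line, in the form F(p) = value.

summing 3 kernel integrals split by 1/2, 1 yields ℳ[f](s)
∫ over [0, 1/2) of t**(3/2)·t^(s-1) joins the sum
∫ t*log(t)·t^(s-1) over [1/2, 1)
on [1, ∞) integrate f = exp(-t/2) against the kernel

F(10) = -2047/247808 + sqrt(2)/47104 + log(2)/22528 + 612646886*exp(-1/2)
F(8/3) = 2**(1/3)*(-1800*2**(2/3) + 225 + 363*sqrt(2) + 825*log(2) + 193600*2**(1/3)*uppergamma(8/3, 1/2))/48400
F(4) = -31/800 + sqrt(2)/352 + log(2)/160 + 158*exp(-1/2)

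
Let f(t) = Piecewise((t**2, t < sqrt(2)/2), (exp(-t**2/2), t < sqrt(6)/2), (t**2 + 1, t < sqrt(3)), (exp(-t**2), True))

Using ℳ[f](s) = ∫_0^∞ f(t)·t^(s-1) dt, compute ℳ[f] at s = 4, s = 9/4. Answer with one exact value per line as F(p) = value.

the power substitution comes off first: t on [0, 1/2); exp(-t/2) on [1/2, 3/2); t + 1 on [3/2, 3); …
f breaks at sqrt(2)/2, sqrt(6)/2, sqrt(3) into 4 integrals to sum
piece [0, sqrt(2)/2): integrate t**2 against the kernel
over [sqrt(2)/2, sqrt(6)/2), the kernel integral of exp(-t**2/2) enters the sum
segment [sqrt(6)/2, sqrt(3)) carries (t**2 + 1); integrate it
on [sqrt(3), ∞) integrate f = exp(-t**2) against the kernel

F(4) = -7*exp(-3/4)/2 + 2*exp(-3) + 5*exp(-1/4)/2 + 271/48
F(9/4) = -61*2**(7/8)*3**(1/8)/102 - 2**(1/8)*uppergamma(9/8, 3/4) + uppergamma(9/8, 3)/2 + 2**(7/8)/34 + 2**(1/8)*uppergamma(9/8, 1/4) + 176*3**(1/8)/51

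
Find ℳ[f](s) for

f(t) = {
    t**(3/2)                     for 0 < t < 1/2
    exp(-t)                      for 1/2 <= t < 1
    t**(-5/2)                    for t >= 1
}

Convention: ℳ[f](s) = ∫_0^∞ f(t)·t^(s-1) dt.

(2*2**s*(2*s - 5)*(2*s + 3)*uppergamma(s, 1/2) - 2*2**s*(2*s - 5)*(2*s + 3)*uppergamma(s, 1) - 4*2**s*(2*s + 3) + sqrt(2)*(2*s - 5))/(2*2**s*(2*s - 5)*(2*s + 3))
  -3/2 < Re(s) < 5/2

decompose at 1/2, 1; ℳ[f](s) sums the 3 pieces' integrals
segment 0 to 1/2 holds t**(3/2); add its integral
∫ exp(-t)·t^(s-1) over [1/2, 1)
piece [1, ∞): integrate t**(-5/2) against the kernel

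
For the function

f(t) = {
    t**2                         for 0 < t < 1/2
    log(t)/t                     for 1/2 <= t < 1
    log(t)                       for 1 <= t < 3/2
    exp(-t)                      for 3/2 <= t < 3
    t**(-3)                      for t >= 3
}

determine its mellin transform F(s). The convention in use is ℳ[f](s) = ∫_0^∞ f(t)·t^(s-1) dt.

(108*2**s*s**2*(s - 3)*(s + 2)*(s**2 - 2*s + 1)*uppergamma(s, 3/2) - 108*2**s*s**2*(s - 3)*(s + 2)*(s**2 - 2*s + 1)*uppergamma(s, 3) - 108*2**s*s**2*(s - 3)*(s + 2) + 108*2**s*(s - 3)*(s + 2)*(s**2 - 2*s + 1) - 108*3**s*s*(s - 3)*(s + 2)*(s**2 - 2*s + 1)*log(2) + 108*3**s*s*(s - 3)*(s + 2)*(s**2 - 2*s + 1)*log(3) - 108*3**s*(s - 3)*(s + 2)*(s**2 - 2*s + 1) - 4*6**s*s**2*(s + 2)*(s**2 - 2*s + 1) + 216*s**3*(s - 3)*(s + 2)*log(2) - 216*s**2*(s - 3)*(s + 2)*log(2) + 216*s**2*(s - 3)*(s + 2) + 27*s**2*(s - 3)*(s**2 - 2*s + 1))/(108*2**s*s**2*(s - 3)*(s + 2)*(s**2 - 2*s + 1))
  -2 < Re(s) < 3

slice at 1/2, 1, 3/2, 3, transform all 5 pieces, and sum them
between 0 and 1/2 the integrand is t**2·t^(s-1)
on [1/2, 1) integrate f = log(t)/t against the kernel
segment 1 to 3/2 holds log(t); add its integral
on [3/2, 3) integrate f = exp(-t) against the kernel
on [3, ∞) integrate f = t**(-3) against the kernel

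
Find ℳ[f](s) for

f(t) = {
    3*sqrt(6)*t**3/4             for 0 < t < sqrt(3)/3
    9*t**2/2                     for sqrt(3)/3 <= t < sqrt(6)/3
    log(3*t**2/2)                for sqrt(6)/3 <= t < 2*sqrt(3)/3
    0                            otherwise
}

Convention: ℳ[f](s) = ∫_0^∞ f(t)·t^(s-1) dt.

(sqrt(3)/3)**s*(12*2**(s/2)*s**2*(s + 3) + 8*2**(s/2)*(s + 2)*(s + 3) + 4*2**s*s*(s + 2)*(s + 3)*log(2) - 8*2**s*(s + 2)*(s + 3) + sqrt(2)*s**2*(s + 2) - 6*s**2*(s + 3))/(4*s**2*(s + 2)*(s + 3))
  Re(s) > -3

back out the power substitution: 3*sqrt(6)*t**(3/2)/4 on [0, 1/3); 9*t/2 on [1/3, 2/3); log(3*t/2) on [2/3, 4/3)
remove the common scale on t first: t**(3/2) on [0, 1/2); 3*t on [1/2, 1); log(t) on [1, 2)
treat the 3 regions marked off by sqrt(3)/3, sqrt(6)/3 separately and sum
on [0, sqrt(3)/3): add ∫ 3*sqrt(6)*t**3/4·t^(s-1) dt
between sqrt(3)/3 and sqrt(6)/3 the integrand is 9*t**2/2·t^(s-1)
between sqrt(6)/3 and 2*sqrt(3)/3 the integrand is log(3*t**2/2)·t^(s-1)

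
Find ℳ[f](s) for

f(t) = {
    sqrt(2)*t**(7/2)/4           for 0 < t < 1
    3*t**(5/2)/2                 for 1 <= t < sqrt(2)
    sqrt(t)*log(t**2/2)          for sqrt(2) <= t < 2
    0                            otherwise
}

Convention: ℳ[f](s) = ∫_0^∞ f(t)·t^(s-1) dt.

(3*2**(s/2 + 9/4)*(2*s + 1)**2*(2*s + 7) + 2**(s/2 + 17/4)*(2*s + 5)*(2*s + 7) + 4*2**(s + 1/2)*(2*s + 1)*(2*s + 5)*(2*s + 7)*log(2) - 2**(s + 9/2)*(2*s + 5)*(2*s + 7) + 6*(-2*s - 7)*(2*s + 1)**2 + sqrt(2)*(2*s + 1)**2*(2*s + 5))/(2*(2*s + 1)**2*(2*s + 5)*(2*s + 7))
  Re(s) > -7/2

remove the shared t-power first: sqrt(2)*t**3/4 on [0, 1); 3*t**2/2 on [1, sqrt(2)); log(t**2/2) on [sqrt(2), 2)
undo the power substitution: sqrt(2)*t**(3/2)/4 on [0, 1); 3*t/2 on [1, 2); log(t/2) on [2, 4)
the common scale on t comes off first: t**(3/2) on [0, 1/2); 3*t on [1/2, 1); log(t) on [1, 2)
treat the 3 regions marked off by 1, sqrt(2) separately and sum
∫ over [0, 1) of sqrt(2)*t**(7/2)/4·t^(s-1) joins the sum
[1, sqrt(2)) adds the kernel integral of 3*t**(5/2)/2
[sqrt(2), 2) adds the kernel integral of sqrt(t)*log(t**2/2)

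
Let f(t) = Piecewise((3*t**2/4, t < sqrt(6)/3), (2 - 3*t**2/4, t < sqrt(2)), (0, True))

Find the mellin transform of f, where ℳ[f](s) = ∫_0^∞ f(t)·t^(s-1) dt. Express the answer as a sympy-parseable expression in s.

2**(s/2)*(3**(s/2)*s/2 + 4*3**(s/2) - s - 4)/(2*3**(s/2)*s*(s/2 + 1))
  Re(s) > -2

peel off the power substitution: 3*t/4 on [0, 2/3); 2 - 3*t/4 on [2/3, 2)
strip the common scale on t: 3*t/2 on [0, 1/3); 2 - 3*t/2 on [1/3, 1)
invert the common scale on t to get t on [0, 1/2); 2 - t on [1/2, 3/2)
decompose at sqrt(6)/3; ℳ[f](s) sums the 2 pieces' integrals
segment 0 to sqrt(6)/3 holds 3*t**2/4; add its integral
on [sqrt(6)/3, sqrt(2)) integrate f = (2 - 3*t**2/4) against the kernel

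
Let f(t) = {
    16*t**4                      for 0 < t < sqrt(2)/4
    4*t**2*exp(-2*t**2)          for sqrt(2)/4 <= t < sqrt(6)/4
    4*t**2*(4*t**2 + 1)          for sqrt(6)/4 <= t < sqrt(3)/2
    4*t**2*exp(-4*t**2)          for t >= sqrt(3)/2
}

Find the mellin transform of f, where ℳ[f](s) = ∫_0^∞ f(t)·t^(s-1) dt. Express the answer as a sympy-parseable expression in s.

(2*2**(s/2)*(s + 2)*(s + 4)*uppergamma(s/2 + 1, 3) + 4*2**s*(s + 2)*(s + 4)*uppergamma(s/2 + 1, 1/4) - 4*2**s*(s + 2)*(s + 4)*uppergamma(s/2 + 1, 3/4) - 15*3**(s/2)*(s + 2) - 12*3**(s/2) + 48*6**(s/2)*(s + 2) + 24*6**(s/2) + s + 2)/(4*2**(3*s/2)*(s + 2)*(s + 4))
  Re(s) > -4

reversing the common scale on t: t**4 on [0, sqrt(2)/2); t**2*exp(-t**2/2) on [sqrt(2)/2, sqrt(6)/2); t**2*(t**2 + 1) on [sqrt(6)/2, sqrt(3)); …
remove the shared t-power first: t**2 on [0, sqrt(2)/2); exp(-t**2/2) on [sqrt(2)/2, sqrt(6)/2); t**2 + 1 on [sqrt(6)/2, sqrt(3)); …
remove the power substitution first: t on [0, 1/2); exp(-t/2) on [1/2, 3/2); t + 1 on [3/2, 3); …
along the cuts sqrt(2)/4, sqrt(6)/4, sqrt(3)/2, ℳ[f](s) splits into 4 integrals
the [0, sqrt(2)/4) slice contributes ∫ 16*t**4·t^(s-1) dt
[sqrt(2)/4, sqrt(6)/4) adds the kernel integral of 4*t**2*exp(-2*t**2)
segment [sqrt(6)/4, sqrt(3)/2) carries 4*t**2*(4*t**2 + 1); integrate it
[sqrt(3)/2, ∞) adds the kernel integral of 4*t**2*exp(-4*t**2)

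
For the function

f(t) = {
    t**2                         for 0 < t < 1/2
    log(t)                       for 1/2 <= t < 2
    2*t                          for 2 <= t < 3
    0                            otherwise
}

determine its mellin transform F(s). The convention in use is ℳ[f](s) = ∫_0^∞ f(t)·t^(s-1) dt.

summing 3 kernel integrals split by 1/2, 2 yields ℳ[f](s)
∫ t**2·t^(s-1) over [0, 1/2)
on [1/2, 2): add ∫ log(t)·t^(s-1) dt
on [2, 3) integrate f = 2*t against the kernel

(-16*2**(2*s)*s**2*(s + 2) + 4*2**(2*s)*s*(s + 1)*(s + 2)*log(2) - 4*2**(2*s)*(s + 1)*(s + 2) + 24*6**s*s**2*(s + 2) + s**2*(s + 1) + 4*s*(s + 1)*(s + 2)*log(2) + 4*(s + 1)*(s + 2))/(4*2**s*s**2*(s + 1)*(s + 2))
  Re(s) > -2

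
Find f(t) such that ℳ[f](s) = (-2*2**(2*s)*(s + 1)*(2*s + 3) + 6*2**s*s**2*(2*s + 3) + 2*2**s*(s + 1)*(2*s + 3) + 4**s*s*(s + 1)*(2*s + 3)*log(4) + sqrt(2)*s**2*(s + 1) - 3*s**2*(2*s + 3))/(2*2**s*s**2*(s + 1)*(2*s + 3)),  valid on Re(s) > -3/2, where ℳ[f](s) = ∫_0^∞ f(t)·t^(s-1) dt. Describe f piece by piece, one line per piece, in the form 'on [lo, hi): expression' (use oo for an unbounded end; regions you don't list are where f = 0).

decompose at 1/2, 1; ℳ[f](s) sums the 3 pieces' integrals
segment 0 to 1/2 holds t**(3/2); add its integral
[1/2, 1) adds the kernel integral of 3*t
segment [1, 2) carries log(t); integrate it

on [0, 1/2): t**(3/2)
on [1/2, 1): 3*t
on [1, 2): log(t)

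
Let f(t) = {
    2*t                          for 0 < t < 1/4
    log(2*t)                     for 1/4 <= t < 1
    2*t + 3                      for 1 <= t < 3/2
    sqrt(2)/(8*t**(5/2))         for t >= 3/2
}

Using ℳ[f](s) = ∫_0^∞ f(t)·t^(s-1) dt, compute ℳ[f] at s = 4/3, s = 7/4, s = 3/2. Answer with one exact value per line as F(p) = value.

F(4/3) = -411/112 + 3*2**(1/3)*log(2)/32 + 2**(2/3)*3**(5/6)/42 + 87*2**(1/3)/896 + 3*log(2)/4 + 297*12**(1/3)/112
F(7/4) = -1492/539 + sqrt(2)*log(2)/28 + 137*sqrt(2)/4312 + 6**(1/4)/9 + 4*log(2)/7 + 162*2**(1/4)*3**(3/4)/77
F(3/2) = -1139/360 + sqrt(2)/12 + 3*log(2)/4 + 12*sqrt(6)/5

back out the common scale on t: t on [0, 1/2); log(t) on [1/2, 2); t + 3 on [2, 3); …
f breaks at 1/4, 1, 3/2 into 4 integrals to sum
for t in [0, 1/4): the term is ∫ 2*t·t^(s-1)
segment 1/4 to 1 holds log(2*t); add its integral
[1, 3/2) adds the kernel integral of (2*t + 3)
over [3/2, ∞), the kernel integral of sqrt(2)/(8*t**(5/2)) enters the sum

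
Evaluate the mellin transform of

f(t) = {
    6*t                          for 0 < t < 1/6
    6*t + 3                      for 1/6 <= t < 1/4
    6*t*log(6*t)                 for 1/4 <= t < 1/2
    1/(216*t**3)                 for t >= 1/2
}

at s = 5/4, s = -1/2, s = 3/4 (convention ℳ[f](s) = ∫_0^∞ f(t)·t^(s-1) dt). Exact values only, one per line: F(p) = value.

F(5/4) = -6**(3/4)/15 - 2**(3/4)/7 + log(2**(sqrt(2)/12)*3**(-sqrt(2)/12 + 2**(3/4)/3)) + 227*sqrt(2)/540
F(-1/2) = -2266*sqrt(2)/189 + 6 + log(64*3**(-6 + 6*sqrt(2))) + 6*sqrt(6)
F(3/4) = -2*6**(1/4)/3 - 5734*2**(1/4)/11907 - 3*sqrt(2)*log(3)/14 + 3*sqrt(2)*log(2)/14 + 6*2**(1/4)*log(3)/7 + 131*sqrt(2)/98

reversing the common scale on t: 2*t on [0, 1/2); 2*t + 3 on [1/2, 3/4); 2*t*log(2*t) on [3/4, 3/2); …
the common scale on t comes off first: t on [0, 1); t + 3 on [1, 3/2); t*log(t) on [3/2, 3); …
along the cuts 1/6, 1/4, 1/2, ℳ[f](s) splits into 4 integrals
the [0, 1/6) slice contributes ∫ 6*t·t^(s-1) dt
segment 1/6 to 1/4 holds (6*t + 3); add its integral
on [1/4, 1/2) integrate f = 6*t*log(6*t) against the kernel
[1/2, ∞) adds the kernel integral of 1/(216*t**3)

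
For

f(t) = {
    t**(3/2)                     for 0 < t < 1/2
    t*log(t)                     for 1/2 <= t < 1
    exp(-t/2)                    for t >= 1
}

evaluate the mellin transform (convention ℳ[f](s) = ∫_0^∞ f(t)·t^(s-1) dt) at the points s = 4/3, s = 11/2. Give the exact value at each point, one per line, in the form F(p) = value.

breakpoints 1/2, 1: one integral from each of the 3 segments
∫ over [0, 1/2) of t**(3/2)·t^(s-1) joins the sum
on [1/2, 1) integrate f = t*log(t) against the kernel
∫ over [1, ∞) of exp(-t/2)·t^(s-1) joins the sum

F(4/3) = 2**(2/3)*(-612*2**(1/3) + 153 + 147*sqrt(2) + 357*log(2) + 6664*2**(2/3)*uppergamma(4/3, 1/2))/6664
F(11/2) = -3415/151424 + sqrt(2)/5408 + sqrt(2)*log(2)/832 + 945*sqrt(2)*sqrt(pi)*erfc(sqrt(2)/2) + 2666*exp(-1/2)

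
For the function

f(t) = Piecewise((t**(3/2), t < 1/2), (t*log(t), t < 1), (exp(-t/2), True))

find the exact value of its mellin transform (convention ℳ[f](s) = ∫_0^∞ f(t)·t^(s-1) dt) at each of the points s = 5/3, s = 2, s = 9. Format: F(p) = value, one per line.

along the cuts 1/2, 1, ℳ[f](s) splits into 3 integrals
over [0, 1/2), the kernel integral of t**(3/2) enters the sum
on [1/2, 1): add ∫ t*log(t)·t^(s-1) dt
on [1, ∞) integrate f = exp(-t/2) against the kernel

F(5/3) = 2**(1/3)*(-684*2**(2/3) + 171 + 192*sqrt(2) + 456*log(2) + 19456*2**(1/3)*uppergamma(5/3, 1/2))/9728
F(2) = -7/72 + sqrt(2)/56 + log(2)/24 + 6*exp(-1/2)
F(9) = -1023/102400 + sqrt(2)/21504 + log(2)/10240 + 34035938*exp(-1/2)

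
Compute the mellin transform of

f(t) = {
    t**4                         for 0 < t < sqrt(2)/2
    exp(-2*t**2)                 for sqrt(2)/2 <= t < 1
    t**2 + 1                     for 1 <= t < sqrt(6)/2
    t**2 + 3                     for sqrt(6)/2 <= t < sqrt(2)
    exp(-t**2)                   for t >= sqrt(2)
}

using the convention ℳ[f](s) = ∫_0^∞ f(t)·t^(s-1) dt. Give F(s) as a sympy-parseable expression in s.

(sqrt(2)/2)**s*(2*2**(s/2)*s*(s + 2)*(s + 4)*uppergamma(s/2, 2) - 8*2**(s/2)*s*(s + 4) - 8*2**(s/2)*(s + 4) + 20*2**s*s*(s + 4) + 24*2**s*(s + 4) - 8*3**(s/2)*s*(s + 4) - 16*3**(s/2)*(s + 4) + 2*s*(s + 2)*(s + 4)*uppergamma(s/2, 1) - 2*s*(s + 2)*(s + 4)*uppergamma(s/2, 2) + s*(s + 2))/(4*s*(s + 2)*(s + 4))
  Re(s) > -4

the power substitution comes off first: t**2 on [0, 1/2); exp(-2*t) on [1/2, 1); t + 1 on [1, 3/2); …
cuts at sqrt(2)/2, 1, sqrt(6)/2, sqrt(2): linearity sums the 5 kernel integrals
between 0 and sqrt(2)/2 the integrand is t**4·t^(s-1)
on [sqrt(2)/2, 1): add ∫ exp(-2*t**2)·t^(s-1) dt
∫ over [1, sqrt(6)/2) of (t**2 + 1)·t^(s-1) joins the sum
for t in [sqrt(6)/2, sqrt(2)): the term is ∫ (t**2 + 3)·t^(s-1)
over [sqrt(2), ∞), the kernel integral of exp(-t**2) enters the sum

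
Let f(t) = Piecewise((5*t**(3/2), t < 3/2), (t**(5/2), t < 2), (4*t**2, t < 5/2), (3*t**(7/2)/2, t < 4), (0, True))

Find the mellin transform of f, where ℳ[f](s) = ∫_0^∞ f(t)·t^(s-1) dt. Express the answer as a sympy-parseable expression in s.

(-4*2**(s + 2)*(2*s + 3)*(2*s + 5)*(2*s + 7) + 2*2**(s + 5/2)*(s + 2)*(2*s + 3)*(2*s + 7) + 10*(3/2)**(s + 3/2)*(s + 2)*(2*s + 5)*(2*s + 7) - 2*(3/2)**(s + 5/2)*(s + 2)*(2*s + 3)*(2*s + 7) + 3*4**(s + 7/2)*(s + 2)*(2*s + 3)*(2*s + 5) + 4*(5/2)**(s + 2)*(2*s + 3)*(2*s + 5)*(2*s + 7) - 3*(5/2)**(s + 7/2)*(s + 2)*(2*s + 3)*(2*s + 5))/((s + 2)*(2*s + 3)*(2*s + 5)*(2*s + 7))
  Re(s) > -3/2

the 4 pieces separated at 3/2, 2, 5/2 each add one integral
for t in [0, 3/2): the term is ∫ 5*t**(3/2)·t^(s-1)
the [3/2, 2) slice contributes ∫ t**(5/2)·t^(s-1) dt
∫ over [2, 5/2) of 4*t**2·t^(s-1) joins the sum
∫ 3*t**(7/2)/2·t^(s-1) over [5/2, 4)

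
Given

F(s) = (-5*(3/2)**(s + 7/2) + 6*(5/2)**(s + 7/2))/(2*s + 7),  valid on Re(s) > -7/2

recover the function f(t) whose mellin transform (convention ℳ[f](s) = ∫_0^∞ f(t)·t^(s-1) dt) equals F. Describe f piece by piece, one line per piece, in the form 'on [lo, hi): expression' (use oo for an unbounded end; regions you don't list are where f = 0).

slice at 3/2, transform all 2 pieces, and sum them
over [0, 3/2), the kernel integral of t**(7/2)/2 enters the sum
piece [3/2, 5/2): integrate 3*t**(7/2) against the kernel

on [0, 3/2): t**(7/2)/2
on [3/2, 5/2): 3*t**(7/2)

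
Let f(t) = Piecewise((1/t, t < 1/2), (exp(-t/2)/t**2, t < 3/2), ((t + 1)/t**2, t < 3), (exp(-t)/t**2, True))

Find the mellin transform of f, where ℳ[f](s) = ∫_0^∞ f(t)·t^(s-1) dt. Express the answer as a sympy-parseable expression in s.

(9*2**(2*s)*(s - 2)*(s - 1)*uppergamma(s - 2, 1/4) - 9*2**(2*s)*(s - 2)*(s - 1)*uppergamma(s - 2, 3/4) + 36*2**s*(s - 2)*(s - 1)*uppergamma(s - 2, 3) + 40*3**s*(2 - s) - 16*3**s + 16*6**s*(s - 2) + 4*6**s + 72*s - 144)/(36*2**s*(s - 2)*(s - 1))
  Re(s) > 1

invert the shared t-power to get 1 on [0, 1/2); exp(-t/2)/t on [1/2, 3/2); (t + 1)/t on [3/2, 3); …
remove the shared t-power first: t on [0, 1/2); exp(-t/2) on [1/2, 3/2); t + 1 on [3/2, 3); …
the 4 pieces separated at 1/2, 3/2, 3 each add one integral
on [0, 1/2): add ∫ 1/t·t^(s-1) dt
on [1/2, 3/2) integrate f = exp(-t/2)/t**2 against the kernel
segment [3/2, 3) carries (t + 1)/t**2; integrate it
on [3, ∞): add ∫ exp(-t)/t**2·t^(s-1) dt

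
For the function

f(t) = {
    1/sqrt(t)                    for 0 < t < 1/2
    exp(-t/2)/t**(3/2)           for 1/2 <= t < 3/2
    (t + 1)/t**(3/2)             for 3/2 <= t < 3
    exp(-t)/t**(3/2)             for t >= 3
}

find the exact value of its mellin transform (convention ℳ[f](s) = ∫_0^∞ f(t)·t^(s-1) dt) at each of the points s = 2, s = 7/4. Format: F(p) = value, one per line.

invert the shared t-power to get sqrt(t) on [0, 1/2); exp(-t/2)/sqrt(t) on [1/2, 3/2); (t + 1)/sqrt(t) on [3/2, 3); …
invert the shared t-power to get 1 on [0, 1/2); exp(-t/2)/t on [1/2, 3/2); (t + 1)/t on [3/2, 3); …
strip the shared t-power: t on [0, 1/2); exp(-t/2) on [1/2, 3/2); t + 1 on [3/2, 3); …
breakpoints 1/2, 3/2, 3: one integral from each of the 4 segments
the [0, 1/2) slice contributes ∫ 1/sqrt(t)·t^(s-1) dt
∫ over [1/2, 3/2) of exp(-t/2)/t**(3/2)·t^(s-1) joins the sum
∫ over [3/2, 3) of (t + 1)/t**(3/2)·t^(s-1) joins the sum
piece [3, ∞): integrate exp(-t)/t**(3/2) against the kernel

F(2) = sqrt(2)*(-3*sqrt(3)/2 - sqrt(pi)*erfc(sqrt(3)/2) + sqrt(2)*sqrt(pi)*erfc(sqrt(3))/2 + 1/6 + sqrt(pi)*erfc(1/2) + 2*sqrt(6))
F(7/4) = -13*2**(3/4)*3**(1/4)/5 - 2**(1/4)*uppergamma(1/4, 3/4) + uppergamma(1/4, 3) + 2**(3/4)/5 + 2**(1/4)*uppergamma(1/4, 1/4) + 32*3**(1/4)/5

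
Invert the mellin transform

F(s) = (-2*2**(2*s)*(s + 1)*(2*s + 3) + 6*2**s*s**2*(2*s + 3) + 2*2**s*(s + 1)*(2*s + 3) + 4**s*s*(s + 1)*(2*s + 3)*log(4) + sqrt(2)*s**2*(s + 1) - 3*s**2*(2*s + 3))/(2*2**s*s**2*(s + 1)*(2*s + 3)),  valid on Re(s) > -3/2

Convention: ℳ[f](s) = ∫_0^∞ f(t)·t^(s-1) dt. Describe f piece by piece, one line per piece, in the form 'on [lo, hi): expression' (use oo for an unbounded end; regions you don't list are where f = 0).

on [0, 1/2): t**(3/2)
on [1/2, 1): 3*t
on [1, 2): log(t)

treat the 3 regions marked off by 1/2, 1 separately and sum
∫ t**(3/2)·t^(s-1) over [0, 1/2)
piece [1/2, 1): integrate 3*t against the kernel
∫ log(t)·t^(s-1) over [1, 2)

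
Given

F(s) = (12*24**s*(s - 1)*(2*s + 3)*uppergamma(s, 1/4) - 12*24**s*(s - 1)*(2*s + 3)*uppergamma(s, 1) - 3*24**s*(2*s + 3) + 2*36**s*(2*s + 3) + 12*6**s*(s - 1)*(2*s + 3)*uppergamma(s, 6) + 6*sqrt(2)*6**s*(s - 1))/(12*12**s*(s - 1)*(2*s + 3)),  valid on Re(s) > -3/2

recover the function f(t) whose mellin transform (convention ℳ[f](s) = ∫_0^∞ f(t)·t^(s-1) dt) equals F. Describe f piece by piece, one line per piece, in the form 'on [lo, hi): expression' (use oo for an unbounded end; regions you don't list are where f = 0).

slice at 1/2, 2, 3, transform all 4 pieces, and sum them
on [0, 1/2) integrate f = t**(3/2) against the kernel
on [1/2, 2) integrate f = exp(-t/2) against the kernel
[2, 3) adds the kernel integral of 1/(2*t)
∫ over [3, ∞) of exp(-2*t)·t^(s-1) joins the sum

on [0, 1/2): t**(3/2)
on [1/2, 2): exp(-t/2)
on [2, 3): 1/(2*t)
on [3, oo): exp(-2*t)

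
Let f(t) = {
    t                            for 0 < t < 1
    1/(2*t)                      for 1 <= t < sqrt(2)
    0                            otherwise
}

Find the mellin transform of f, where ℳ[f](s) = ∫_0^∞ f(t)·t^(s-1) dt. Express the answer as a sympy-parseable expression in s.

(2**(s/2 + 1/2)*(s + 1) + 2*s - 6)/(4*(s - 1)*(s + 1))
  Re(s) > -1

reversing the shared t-power: t**2 on [0, 1); 1/2 on [1, sqrt(2))
reversing the power substitution: t on [0, 1); 1/2 on [1, 2)
breakpoints 1: one integral from each of the 2 segments
for t in [0, 1): the term is ∫ t·t^(s-1)
segment [1, sqrt(2)) carries 1/(2*t); integrate it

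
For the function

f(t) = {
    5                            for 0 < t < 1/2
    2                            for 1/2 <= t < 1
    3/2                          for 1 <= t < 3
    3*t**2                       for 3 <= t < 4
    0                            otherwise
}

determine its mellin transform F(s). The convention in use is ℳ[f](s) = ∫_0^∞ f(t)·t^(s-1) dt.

split f at 1/2, 1, 3: ℳ[f](s) collects 4 kernel integrals
[0, 1/2) adds the kernel integral of 5
[1/2, 1) adds the kernel integral of 2
the [1, 3) slice contributes ∫ 3/2·t^(s-1) dt
between 3 and 4 the integrand is 3*t**2·t^(s-1)

(96*2**(3*s)*s + 2**s*(s + 2) - 54*6**s*s + 3*6**s*(s + 2) + 6*s + 12)/(2*2**s*s*(s + 2))
  Re(s) > 0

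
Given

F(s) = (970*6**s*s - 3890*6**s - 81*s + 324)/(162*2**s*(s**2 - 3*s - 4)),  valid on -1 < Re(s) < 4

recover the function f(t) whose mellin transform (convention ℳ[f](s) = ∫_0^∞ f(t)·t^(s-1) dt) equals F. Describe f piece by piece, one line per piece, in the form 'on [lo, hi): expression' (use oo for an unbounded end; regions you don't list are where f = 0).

on [0, 1/2): t
on [1/2, 3): 2*t
on [3, oo): t**(-4)

decompose at 1/2, 3; ℳ[f](s) sums the 3 pieces' integrals
∫ t·t^(s-1) over [0, 1/2)
on [1/2, 3): add ∫ 2*t·t^(s-1) dt
piece [3, ∞): integrate t**(-4) against the kernel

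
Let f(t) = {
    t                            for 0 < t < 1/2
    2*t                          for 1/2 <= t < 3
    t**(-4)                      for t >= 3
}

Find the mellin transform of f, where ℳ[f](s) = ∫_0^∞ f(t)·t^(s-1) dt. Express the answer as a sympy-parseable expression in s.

(970*6**s*s - 3890*6**s - 81*s + 324)/(162*2**s*(s**2 - 3*s - 4))
  -1 < Re(s) < 4

decompose at 1/2, 3; ℳ[f](s) sums the 3 pieces' integrals
between 0 and 1/2 the integrand is t·t^(s-1)
on [1/2, 3): add ∫ 2*t·t^(s-1) dt
on [3, ∞) integrate f = t**(-4) against the kernel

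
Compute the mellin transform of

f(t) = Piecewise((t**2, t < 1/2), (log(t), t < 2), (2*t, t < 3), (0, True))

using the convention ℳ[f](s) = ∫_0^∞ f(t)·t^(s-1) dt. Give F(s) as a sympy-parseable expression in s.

(-16*2**(2*s)*s**2*(s + 2) + 4*2**(2*s)*s*(s + 1)*(s + 2)*log(2) - 4*2**(2*s)*(s + 1)*(s + 2) + 24*6**s*s**2*(s + 2) + s**2*(s + 1) + 4*s*(s + 1)*(s + 2)*log(2) + 4*(s + 1)*(s + 2))/(4*2**s*s**2*(s + 1)*(s + 2))
  Re(s) > -2

the 3 pieces separated at 1/2, 2 each add one integral
piece [0, 1/2): integrate t**2 against the kernel
∫ over [1/2, 2) of log(t)·t^(s-1) joins the sum
between 2 and 3 the integrand is 2*t·t^(s-1)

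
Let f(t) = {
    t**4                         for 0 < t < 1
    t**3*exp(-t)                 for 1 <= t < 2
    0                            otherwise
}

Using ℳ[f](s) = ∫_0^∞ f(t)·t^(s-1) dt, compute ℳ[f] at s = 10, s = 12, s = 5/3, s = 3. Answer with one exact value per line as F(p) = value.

F(10) = -3539368960*exp(-2) + 1/14 + 1302061345*exp(-1)
F(12) = -644165281792*exp(-2) + 1/16 + 236975164805*exp(-1)
F(5/3) = -uppergamma(14/3, 2) + 3/17 + uppergamma(14/3, 1)
F(3) = -872*exp(-2) + 1/7 + 326*exp(-1)

undo the shared t-power: t**3 on [0, 1); t**2*exp(-t) on [1, 2)
peel off the shared t-power: t on [0, 1); exp(-t) on [1, 2)
slice at 1, transform all 2 pieces, and sum them
[0, 1) adds the kernel integral of t**4
the [1, 2) slice contributes ∫ t**3*exp(-t)·t^(s-1) dt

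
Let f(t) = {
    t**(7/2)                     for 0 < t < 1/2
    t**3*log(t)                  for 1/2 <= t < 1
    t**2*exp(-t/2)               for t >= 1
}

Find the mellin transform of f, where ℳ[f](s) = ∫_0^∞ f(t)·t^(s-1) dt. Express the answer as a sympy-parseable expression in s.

(32*2**(2*s)*(2*s + 7)*(2*s + (s + 2)**2 + 5)*uppergamma(s + 2, 1/2) - 8*2**s*(2*s + 7) + 2*s + (s + 2)*(2*s + 7)*log(2) + (2*s + 7)*log(2) + sqrt(2)*(2*s + (s + 2)**2 + 5) + 7)/(8*2**s*(2*s + 7)*(2*s + (s + 2)**2 + 5))
  Re(s) > -7/2

peel off the power substitution: t**(7/4) on [0, 1/4); t**(3/2)*log(sqrt(t)) on [1/4, 1); t*exp(-sqrt(t)/2) on [1, ∞)
peel off the shared t-power: t**(3/4) on [0, 1/4); sqrt(t)*log(sqrt(t)) on [1/4, 1); exp(-sqrt(t)/2) on [1, ∞)
undo the power substitution: t**(3/2) on [0, 1/2); t*log(t) on [1/2, 1); exp(-t/2) on [1, ∞)
integrate the 3 segments split at 1/2, 1, then add the results
∫ t**(7/2)·t^(s-1) over [0, 1/2)
∫ over [1/2, 1) of t**3*log(t)·t^(s-1) joins the sum
the [1, ∞) slice contributes ∫ t**2*exp(-t/2)·t^(s-1) dt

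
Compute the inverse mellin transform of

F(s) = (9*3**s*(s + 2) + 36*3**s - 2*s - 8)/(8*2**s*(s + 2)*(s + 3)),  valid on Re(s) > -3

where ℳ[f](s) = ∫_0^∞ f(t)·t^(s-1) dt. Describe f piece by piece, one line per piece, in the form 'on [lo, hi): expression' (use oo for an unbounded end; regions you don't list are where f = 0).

on [0, 1/2): t**3
on [1/2, 3/2): t**2*(2 - t)

back out the shared t-power: t on [0, 1/2); 2 - t on [1/2, 3/2)
breakpoints 1/2: one integral from each of the 2 segments
segment [0, 1/2) carries t**3; integrate it
between 1/2 and 3/2 the integrand is t**2*(2 - t)·t^(s-1)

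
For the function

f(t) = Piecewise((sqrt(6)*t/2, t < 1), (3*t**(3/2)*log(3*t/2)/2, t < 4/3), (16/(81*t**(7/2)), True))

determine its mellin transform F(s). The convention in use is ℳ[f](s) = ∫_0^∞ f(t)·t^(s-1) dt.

3**(1/2 - s)*(32*2**(2*s)*(s + 1)*(2*s - 7)*(2*s + 1)*log(2) - 64*2**(2*s)*(s + 1)*(2*s - 7) + 64*2**(2*s)*(s + 1)*(2*s - 7)*log(2) - 2**(2*s)*(s + 1)*(8*s + (2*s + 1)**2 + 8) + 3**(s + 1/2)*(s + 1)*(2*s - 7)*(2*s + 1)*(-12*log(3) + 12*log(2)) + 3**(s + 1/2)*(s + 1)*(2*s - 7)*(-24*log(3) + 24*log(2)) + 24*3**(s + 1/2)*(s + 1)*(2*s - 7) + 2*3**(s + 1/2)*sqrt(6)*(2*s - 7)*(8*s + (2*s + 1)**2 + 8))/(12*(s + 1)*(2*s - 7)*(8*s + (2*s + 1)**2 + 8))
  -1 < Re(s) < 7/2

peel off the shared t-power: sqrt(6)*sqrt(t)/2 on [0, 1); 3*t*log(3*t/2)/2 on [1, 4/3); 16/(81*t**4) on [4/3, ∞)
reversing the common scale on t: sqrt(t) on [0, 3/2); t*log(t) on [3/2, 2); t**(-4) on [2, ∞)
treat the 3 regions marked off by 1, 4/3 separately and sum
∫ over [0, 1) of sqrt(6)*t/2·t^(s-1) joins the sum
on [1, 4/3): add ∫ 3*t**(3/2)*log(3*t/2)/2·t^(s-1) dt
[4/3, ∞) adds the kernel integral of 16/(81*t**(7/2))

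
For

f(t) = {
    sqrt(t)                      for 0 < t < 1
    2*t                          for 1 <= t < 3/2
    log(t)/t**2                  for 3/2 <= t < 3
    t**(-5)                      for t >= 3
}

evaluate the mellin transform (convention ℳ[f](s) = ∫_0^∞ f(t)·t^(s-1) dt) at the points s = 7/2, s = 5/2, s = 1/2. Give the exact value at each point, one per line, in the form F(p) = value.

undo the shared t-power: t**(3/2) on [0, 1); 2*t**2 on [1, 3/2); log(t)/t on [3/2, 3); …
integrate the 4 segments split at 1, 3/2, 3, then add the results
the [0, 1) slice contributes ∫ sqrt(t)·t^(s-1) dt
the [1, 3/2) slice contributes ∫ 2*t·t^(s-1) dt
on [3/2, 3) integrate f = log(t)/t**2 against the kernel
between 3 and ∞ the integrand is t**(-5)·t^(s-1)

F(7/2) = -34*sqrt(3)/27 - 7/36 + log(2**(sqrt(6)/2)*3**(-sqrt(6)/2 + 2*sqrt(3))) + 35*sqrt(6)/24
F(5/2) = -538*sqrt(3)/135 - 5/21 + log(2**(sqrt(6))*3**(-sqrt(6) + 2*sqrt(3))) + 83*sqrt(6)/28
F(1/2) = -1/3 - 4*sqrt(6)*log(2)/27 - 2*sqrt(3)*log(3)/27 - 106*sqrt(3)/2187 + 4*sqrt(6)*log(3)/27 + 89*sqrt(6)/81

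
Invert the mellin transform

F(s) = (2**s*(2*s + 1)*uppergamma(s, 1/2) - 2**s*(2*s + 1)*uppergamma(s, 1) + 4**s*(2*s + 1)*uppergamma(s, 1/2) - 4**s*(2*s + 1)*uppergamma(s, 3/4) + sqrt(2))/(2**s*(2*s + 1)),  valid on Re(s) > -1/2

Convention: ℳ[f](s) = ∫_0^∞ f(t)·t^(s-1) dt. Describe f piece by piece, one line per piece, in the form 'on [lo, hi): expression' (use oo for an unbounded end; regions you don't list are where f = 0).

on [0, 1/2): sqrt(t)
on [1/2, 1): exp(-t)
on [1, 3/2): exp(-t/2)

f breaks at 1/2, 1 into 3 integrals to sum
the [0, 1/2) slice contributes ∫ sqrt(t)·t^(s-1) dt
[1/2, 1) adds the kernel integral of exp(-t)
for t in [1, 3/2): the term is ∫ exp(-t/2)·t^(s-1)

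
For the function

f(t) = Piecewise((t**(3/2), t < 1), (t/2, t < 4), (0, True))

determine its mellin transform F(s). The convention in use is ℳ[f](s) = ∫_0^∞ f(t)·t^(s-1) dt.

back out the power substitution: t**3 on [0, 1); t**2/2 on [1, 2)
undo the shared t-power: t on [0, 1); 1/2 on [1, 2)
split f at 1: ℳ[f](s) collects 2 kernel integrals
segment 0 to 1 holds t**(3/2); add its integral
on [1, 4) integrate f = t/2 against the kernel

(2**(2*s + 2)*(2*s + 3) + 2*s + 1)/(2*(s + 1)*(2*s + 3))
  Re(s) > -3/2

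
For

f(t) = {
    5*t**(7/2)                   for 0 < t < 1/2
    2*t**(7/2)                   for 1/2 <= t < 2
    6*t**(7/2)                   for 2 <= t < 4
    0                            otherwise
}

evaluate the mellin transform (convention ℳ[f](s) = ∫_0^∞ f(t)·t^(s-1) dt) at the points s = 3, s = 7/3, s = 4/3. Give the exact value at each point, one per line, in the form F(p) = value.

F(3) = 98304/13 - 32765*sqrt(2)/832
F(7/3) = -768*2**(5/6)/35 + 9*2**(1/6)/1120 + 73728*2**(2/3)/35
F(4/3) = -384*2**(5/6)/29 + 9*2**(1/6)/464 + 18432*2**(2/3)/29

summing 3 kernel integrals split by 1/2, 2 yields ℳ[f](s)
for t in [0, 1/2): the term is ∫ 5*t**(7/2)·t^(s-1)
segment 1/2 to 2 holds 2*t**(7/2); add its integral
the [2, 4) slice contributes ∫ 6*t**(7/2)·t^(s-1) dt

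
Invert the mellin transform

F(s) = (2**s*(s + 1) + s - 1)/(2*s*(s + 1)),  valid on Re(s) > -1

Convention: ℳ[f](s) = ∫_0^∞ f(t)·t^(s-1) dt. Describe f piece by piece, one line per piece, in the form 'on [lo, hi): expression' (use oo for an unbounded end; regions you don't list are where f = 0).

decompose at 1; ℳ[f](s) sums the 2 pieces' integrals
∫ over [0, 1) of t·t^(s-1) joins the sum
for t in [1, 2): the term is ∫ 1/2·t^(s-1)

on [0, 1): t
on [1, 2): 1/2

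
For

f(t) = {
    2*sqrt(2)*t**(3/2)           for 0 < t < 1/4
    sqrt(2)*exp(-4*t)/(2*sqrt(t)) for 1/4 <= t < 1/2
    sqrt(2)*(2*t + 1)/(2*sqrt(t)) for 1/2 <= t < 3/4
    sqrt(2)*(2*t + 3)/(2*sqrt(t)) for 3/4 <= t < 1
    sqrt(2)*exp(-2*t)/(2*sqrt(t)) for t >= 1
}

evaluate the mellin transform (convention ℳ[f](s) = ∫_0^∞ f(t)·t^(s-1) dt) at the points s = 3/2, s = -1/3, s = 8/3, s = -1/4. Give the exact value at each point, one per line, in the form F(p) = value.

F(3/2) = sqrt(2)*(12 + 12*E + 85*exp(2))*exp(-2)/96
F(-1/3) = 2**(1/6)*(-168*2**(1/6) - 70*uppergamma(-5/6, 2) + 35*2**(1/6)*uppergamma(-5/6, 2) + 70*uppergamma(-5/6, 1) + 15 + 56*3**(1/6) + 147*2**(1/3))/35
F(8/3) = 2**(1/6)*(-102600*3**(1/6) - 38400*2**(1/6) - 12350*uppergamma(13/6, 2) + 741 + 12350*uppergamma(13/6, 1) + 49400*2**(1/6)*uppergamma(13/6, 2) + 398400*2**(1/3))/395200
F(-1/4) = -8*2**(1/4)/3 - 2*uppergamma(-3/4, 2) + 2**(1/4)*uppergamma(-3/4, 2) + 2*uppergamma(-3/4, 1) + 2/5 + 16*3**(1/4)/9 + 2*sqrt(2)

remove the common scale on t first: t**(3/2) on [0, 1/2); exp(-2*t)/sqrt(t) on [1/2, 1); (t + 1)/sqrt(t) on [1, 3/2); …
the shared t-power comes off first: t on [0, 1/2); exp(-2*t)/t on [1/2, 1); (t + 1)/t on [1, 3/2); …
invert the shared t-power to get t**2 on [0, 1/2); exp(-2*t) on [1/2, 1); t + 1 on [1, 3/2); …
treat the 5 regions marked off by 1/4, 1/2, 3/4, 1 separately and sum
on [0, 1/4): add ∫ 2*sqrt(2)*t**(3/2)·t^(s-1) dt
the [1/4, 1/2) slice contributes ∫ sqrt(2)*exp(-4*t)/(2*sqrt(t))·t^(s-1) dt
on [1/2, 3/4) integrate f = sqrt(2)*(2*t + 1)/(2*sqrt(t)) against the kernel
segment 3/4 to 1 holds sqrt(2)*(2*t + 3)/(2*sqrt(t)); add its integral
∫ sqrt(2)*exp(-2*t)/(2*sqrt(t))·t^(s-1) over [1, ∞)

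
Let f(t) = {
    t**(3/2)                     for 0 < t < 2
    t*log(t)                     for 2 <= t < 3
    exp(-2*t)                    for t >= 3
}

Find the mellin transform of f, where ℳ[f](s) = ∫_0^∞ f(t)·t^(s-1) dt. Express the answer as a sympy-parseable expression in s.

(-12**s*s*(2*s + 3)*log(4) - 12**s*(2*s + 3)*log(4) + 12**s*(4*s + 6) + 12**s*sqrt(2)*(4*s**2 + 8*s + 4) + 3*18**s*s*(2*s + 3)*log(3) + 18**s*(-6*s - 9) + 3*18**s*(2*s + 3)*log(3) + 3**s*(2*s + 3)*(s**2 + 2*s + 1)*uppergamma(s, 6))/(6**s*(2*s + 3)*(s**2 + 2*s + 1))
  Re(s) > -3/2

split f at 2, 3: ℳ[f](s) collects 3 kernel integrals
on [0, 2) integrate f = t**(3/2) against the kernel
for t in [2, 3): the term is ∫ t*log(t)·t^(s-1)
over [3, ∞), the kernel integral of exp(-2*t) enters the sum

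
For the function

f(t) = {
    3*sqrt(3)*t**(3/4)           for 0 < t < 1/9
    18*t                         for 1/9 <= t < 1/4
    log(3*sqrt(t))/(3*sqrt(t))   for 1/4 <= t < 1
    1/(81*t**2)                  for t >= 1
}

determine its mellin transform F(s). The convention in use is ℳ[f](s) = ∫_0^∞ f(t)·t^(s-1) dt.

the power substitution comes off first: 3*sqrt(3)*t**(3/2) on [0, 1/3); 18*t**2 on [1/3, 1/2); log(3*t)/(3*t) on [1/2, 1); …
undo the common scale on t: t**(3/2) on [0, 1); 2*t**2 on [1, 3/2); log(t)/t on [3/2, 3); …
linearity at 1/9, 1/4, 1 turns ℳ[f](s) into 4 summed integrals
on [0, 1/9) integrate f = 3*sqrt(3)*t**(3/4) against the kernel
the [1/9, 1/4) slice contributes ∫ 18*t·t^(s-1) dt
over [1/4, 1), the kernel integral of log(3*sqrt(t))/(3*sqrt(t)) enters the sum
between 1 and ∞ the integrand is 1/(81*t**2)·t^(s-1)

(324*2**(2*s)*(2*s - 4)*(2*s + 2)*(4*s**2 - 4*s + 1) - 324*2**(2*s)*(2*s - 4)*(4*s + 3)*(4*s**2 - 4*s + 1) - 216*3**(2*s)*s*(2*s - 4)*(2*s + 2)*(4*s + 3)*log(3) + 216*3**(2*s)*s*(2*s - 4)*(2*s + 2)*(4*s + 3)*log(2) - 108*3**(2*s)*(2*s - 4)*(2*s + 2)*(4*s + 3)*log(2) + 108*3**(2*s)*(2*s - 4)*(2*s + 2)*(4*s + 3) + 108*3**(2*s)*(2*s - 4)*(2*s + 2)*(4*s + 3)*log(3) + 729*3**(2*s)*(2*s - 4)*(4*s + 3)*(4*s**2 - 4*s + 1) + 108*6**(2*s)*s*(2*s - 4)*(2*s + 2)*(4*s + 3)*log(3) - 54*6**(2*s)*(2*s - 4)*(2*s + 2)*(4*s + 3)*log(3) - 54*6**(2*s)*(2*s - 4)*(2*s + 2)*(4*s + 3) - 2*6**(2*s)*(2*s + 2)*(4*s + 3)*(4*s**2 - 4*s + 1))/(81*6**(2*s)*(2*s - 4)*(2*s + 2)*(4*s + 3)*(4*s**2 - 4*s + 1))
  -3/4 < Re(s) < 2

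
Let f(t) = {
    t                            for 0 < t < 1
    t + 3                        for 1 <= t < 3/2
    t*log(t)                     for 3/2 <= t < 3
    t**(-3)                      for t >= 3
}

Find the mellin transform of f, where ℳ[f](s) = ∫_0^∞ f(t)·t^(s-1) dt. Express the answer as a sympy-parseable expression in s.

integrate the 4 segments split at 1, 3/2, 3, then add the results
over [0, 1), the kernel integral of t enters the sum
[1, 3/2) adds the kernel integral of (t + 3)
∫ t*log(t)·t^(s-1) over [3/2, 3)
the [3, ∞) slice contributes ∫ t**(-3)·t^(s-1) dt

(-162*2**s*s*(s - 3)*(s**2 + 2*s + 1) - 162*2**s*(s - 3)*(s**2 + 2*s + 1) - 81*3**s*s**2*(s - 3)*(s + 1)*log(3) + 81*3**s*s**2*(s - 3)*(s + 1)*log(2) - 81*3**s*s*(s - 3)*(s + 1)*log(3) + 81*3**s*s*(s - 3)*(s + 1)*log(2) + 81*3**s*s*(s - 3)*(s + 1) + 243*3**s*s*(s - 3)*(s**2 + 2*s + 1) + 162*3**s*(s - 3)*(s**2 + 2*s + 1) + 162*6**s*s**2*(s - 3)*(s + 1)*log(3) - 162*6**s*s*(s - 3)*(s + 1) + 162*6**s*s*(s - 3)*(s + 1)*log(3) - 2*6**s*s*(s + 1)*(s**2 + 2*s + 1))/(54*2**s*s*(s - 3)*(s + 1)*(s**2 + 2*s + 1))
  -1 < Re(s) < 3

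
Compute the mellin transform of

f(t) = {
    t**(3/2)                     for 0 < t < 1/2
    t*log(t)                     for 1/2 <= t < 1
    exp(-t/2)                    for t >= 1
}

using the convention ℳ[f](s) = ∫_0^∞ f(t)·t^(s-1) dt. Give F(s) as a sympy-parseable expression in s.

decompose at 1/2, 1; ℳ[f](s) sums the 3 pieces' integrals
piece [0, 1/2): integrate t**(3/2) against the kernel
on [1/2, 1) integrate f = t*log(t) against the kernel
∫ exp(-t/2)·t^(s-1) over [1, ∞)

(2*2**(2*s)*(2*s + 3)*(s**2 + 2*s + 1)*uppergamma(s, 1/2) - 2*2**s*(2*s + 3) + s*(2*s + 3)*log(2) + 2*s + (2*s + 3)*log(2) + sqrt(2)*(s**2 + 2*s + 1) + 3)/(2*2**s*(2*s + 3)*(s**2 + 2*s + 1))
  Re(s) > -3/2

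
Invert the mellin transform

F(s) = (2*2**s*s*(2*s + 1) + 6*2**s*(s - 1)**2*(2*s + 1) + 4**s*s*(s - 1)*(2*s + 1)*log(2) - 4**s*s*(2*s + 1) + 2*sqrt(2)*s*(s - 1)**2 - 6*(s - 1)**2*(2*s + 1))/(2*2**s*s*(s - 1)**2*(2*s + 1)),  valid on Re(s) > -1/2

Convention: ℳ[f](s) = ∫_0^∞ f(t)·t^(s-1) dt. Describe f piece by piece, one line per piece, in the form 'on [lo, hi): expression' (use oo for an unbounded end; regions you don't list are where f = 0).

on [0, 1/2): sqrt(t)
on [1/2, 1): 3
on [1, 2): log(t)/t

the shared t-power comes off first: t**(3/2) on [0, 1/2); 3*t on [1/2, 1); log(t) on [1, 2)
treat the 3 regions marked off by 1/2, 1 separately and sum
[0, 1/2) adds the kernel integral of sqrt(t)
on [1/2, 1): add ∫ 3·t^(s-1) dt
[1, 2) adds the kernel integral of log(t)/t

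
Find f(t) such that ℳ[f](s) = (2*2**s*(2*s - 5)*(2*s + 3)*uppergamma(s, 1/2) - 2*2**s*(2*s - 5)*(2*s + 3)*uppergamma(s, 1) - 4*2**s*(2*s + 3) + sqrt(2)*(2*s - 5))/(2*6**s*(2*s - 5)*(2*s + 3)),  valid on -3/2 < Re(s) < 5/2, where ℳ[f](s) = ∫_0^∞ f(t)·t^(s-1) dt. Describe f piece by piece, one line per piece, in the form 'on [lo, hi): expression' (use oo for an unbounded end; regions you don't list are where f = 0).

on [0, 1/6): 3*sqrt(3)*t**(3/2)
on [1/6, 1/3): exp(-3*t)
on [1/3, oo): sqrt(3)/(27*t**(5/2))

remove the common scale on t first: t**(3/2) on [0, 1/2); exp(-t) on [1/2, 1); t**(-5/2) on [1, ∞)
linearity at 1/6, 1/3 turns ℳ[f](s) into 3 summed integrals
the [0, 1/6) slice contributes ∫ 3*sqrt(3)*t**(3/2)·t^(s-1) dt
segment 1/6 to 1/3 holds exp(-3*t); add its integral
[1/3, ∞) adds the kernel integral of sqrt(3)/(27*t**(5/2))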